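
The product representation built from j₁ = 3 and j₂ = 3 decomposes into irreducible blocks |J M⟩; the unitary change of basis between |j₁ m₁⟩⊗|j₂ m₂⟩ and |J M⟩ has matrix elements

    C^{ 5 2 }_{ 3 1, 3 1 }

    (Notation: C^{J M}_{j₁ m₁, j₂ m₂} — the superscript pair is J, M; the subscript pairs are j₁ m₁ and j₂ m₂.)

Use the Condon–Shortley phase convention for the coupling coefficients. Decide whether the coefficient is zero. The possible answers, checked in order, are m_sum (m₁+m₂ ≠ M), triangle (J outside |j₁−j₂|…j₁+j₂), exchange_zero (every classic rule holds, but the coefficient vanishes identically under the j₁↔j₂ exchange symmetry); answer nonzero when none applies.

exchange_zero

m-sum: m₁+m₂ = 1+1 = 2, M = 2  ✓
triangle: |j₁−j₂| = 0 ≤ J = 5 ≤ j₁+j₂ = 6  ✓
exchange: j₁=j₂ and m₁=m₂, and (−1)^(j₁+j₂−J) = (−1)^1 = −1 forces ⟨j₁m₁;j₂m₂|JM⟩ = −⟨j₂m₂;j₁m₁|JM⟩ = −⟨j₁m₁;j₂m₂|JM⟩ ⇒ the coefficient vanishes identically
Racah sum check: Σ_k collapses to 0 ⇒ CG = 0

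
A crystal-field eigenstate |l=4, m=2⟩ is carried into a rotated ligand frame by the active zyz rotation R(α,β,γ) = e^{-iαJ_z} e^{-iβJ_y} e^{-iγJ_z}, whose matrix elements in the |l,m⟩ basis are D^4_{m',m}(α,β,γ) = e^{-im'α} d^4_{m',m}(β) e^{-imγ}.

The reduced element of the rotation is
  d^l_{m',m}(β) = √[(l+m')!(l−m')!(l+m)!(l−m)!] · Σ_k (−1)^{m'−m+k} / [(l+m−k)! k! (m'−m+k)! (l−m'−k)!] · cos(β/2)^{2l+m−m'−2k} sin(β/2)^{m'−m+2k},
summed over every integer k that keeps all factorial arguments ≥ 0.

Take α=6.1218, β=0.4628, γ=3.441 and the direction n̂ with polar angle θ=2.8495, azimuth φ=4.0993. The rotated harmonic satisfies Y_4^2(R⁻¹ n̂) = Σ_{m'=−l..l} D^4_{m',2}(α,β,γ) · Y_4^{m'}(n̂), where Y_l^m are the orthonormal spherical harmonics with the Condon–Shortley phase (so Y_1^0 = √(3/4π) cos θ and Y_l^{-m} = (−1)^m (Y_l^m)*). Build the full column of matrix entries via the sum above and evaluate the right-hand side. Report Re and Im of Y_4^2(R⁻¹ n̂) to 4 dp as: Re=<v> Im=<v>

Need the full column D^4_{m',2} for m'=−4..4 at α=6.1218, β=0.4628, γ=3.4410.
cos(β/2)=0.973346, sin(β/2)=0.229340
d^4_{-4,2}: single k=6 term ⇒ +0.000729;  D = +0.000234-0.000691i
d^4_{-3,2}: k∈[5..6] ⇒ +0.006567 -0.000122 = +0.006446;  D = +0.003021-0.005694i
d^4_{-2,2}: k∈[4..6] ⇒ +0.037246 -0.001654 +0.000008 = +0.035600;  D = +0.021522-0.028357i
d^4_{-1,2}: k∈[3..5] ⇒ +0.149037 -0.012411 +0.000138 = +0.136764;  D = +0.099112-0.094239i
d^4_{0,2}: k∈[2..4] ⇒ +0.424313 -0.062818 +0.001308 = +0.362803;  D = +0.299677-0.204499i
d^4_{1,2}: k∈[1..3] ⇒ +0.805357 -0.223555 +0.008274 = +0.590076;  D = +0.534516-0.249963i
d^4_{2,2}: k∈[0..2] ⇒ +0.805636 -0.536719 +0.037246 = +0.306164;  D = +0.294573-0.083445i
d^4_{3,2}: k∈[0..1] ⇒ -0.710258 +0.118294 = -0.591964;  D = -0.588077+0.067725i
d^4_{4,2}: single k=0 term ⇒ +0.236671;  D = +0.236412+0.011055i
Y_4^{m'}(θ=2.8495,φ=4.0993) and Σ D·Y over m':
  (+0.0002-0.0007i)·(-0.0023+0.0019i)  (+0.0030-0.0057i)·(-0.0276-0.0076i)  (+0.0215-0.0284i)·(-0.0508-0.1415i)  (+0.0991-0.0942i)·(+0.2567-0.3649i)  (+0.2997-0.2045i)·(+0.5209+0.0000i)  (+0.5345-0.2500i)·(-0.2567-0.3649i)  (+0.2946-0.0834i)·(-0.0508+0.1415i)  (-0.5881+0.0677i)·(+0.0276-0.0076i)  (+0.2364+0.0111i)·(-0.0023-0.0019i)
Y_4^2(R⁻¹ n̂) = -0.105889-0.247435i

Re=-0.1059 Im=-0.2474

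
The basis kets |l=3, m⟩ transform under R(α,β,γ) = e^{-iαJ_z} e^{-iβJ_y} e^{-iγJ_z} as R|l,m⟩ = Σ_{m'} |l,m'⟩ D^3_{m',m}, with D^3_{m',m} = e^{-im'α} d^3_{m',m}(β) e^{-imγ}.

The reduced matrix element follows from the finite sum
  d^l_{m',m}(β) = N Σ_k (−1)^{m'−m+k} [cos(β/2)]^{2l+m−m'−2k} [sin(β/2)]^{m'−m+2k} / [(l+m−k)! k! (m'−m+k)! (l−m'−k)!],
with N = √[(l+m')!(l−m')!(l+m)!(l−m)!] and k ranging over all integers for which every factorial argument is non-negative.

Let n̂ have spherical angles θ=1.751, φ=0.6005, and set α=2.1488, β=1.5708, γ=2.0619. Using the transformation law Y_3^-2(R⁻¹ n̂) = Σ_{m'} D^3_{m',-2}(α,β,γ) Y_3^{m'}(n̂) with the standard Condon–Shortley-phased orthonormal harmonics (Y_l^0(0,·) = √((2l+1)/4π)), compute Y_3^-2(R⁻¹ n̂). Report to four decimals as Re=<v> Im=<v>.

Need the full column D^3_{m',-2} for m'=−3..3 at α=2.1488, β=1.5708, γ=2.0619.
cos(β/2)=0.707105, sin(β/2)=0.707108
d^3_{-3,-2}: single k=1 term ⇒ +0.306184;  D = -0.126350-0.278898i
d^3_{-2,-2}: k∈[0..1] ⇒ +0.124999 -0.624998 = -0.499999;  D = +0.268728-0.421645i
d^3_{-1,-2}: k∈[0..1] ⇒ -0.395282 +0.790569 = +0.395288;  D = +0.395265-0.004184i
d^3_{0,-2}: k∈[0..1] ⇒ +0.684651 -0.684656 = -0.000005;  D = +0.000003+0.000004i
d^3_{1,-2}: k∈[0..1] ⇒ -0.790569 +0.395288 = -0.395282;  D = +0.155459-0.363428i
d^3_{2,-2}: k∈[0..1] ⇒ +0.625002 -0.125001 = +0.500001;  D = +0.492468-0.086463i
d^3_{3,-2}: single k=0 term ⇒ -0.306188;  D = +0.209114+0.223658i
Y_3^{m'}(θ=1.751,φ=0.6005) and Σ D·Y over m':
  (-0.1264-0.2789i)·(-0.0908-0.3868i)  (+0.2687-0.4216i)·(-0.0641+0.1653i)  (+0.3953-0.0042i)·(-0.2202+0.1508i)  (+0.0000+0.0000i)·(+0.1899+0.0000i)  (+0.1555-0.3634i)·(+0.2202+0.1508i)  (+0.4925-0.0865i)·(-0.0641-0.1653i)  (+0.2091+0.2237i)·(+0.0908-0.3868i)
Y_3^-2(R⁻¹ n̂) = +0.018376+0.013167i

Re=0.0184 Im=0.0132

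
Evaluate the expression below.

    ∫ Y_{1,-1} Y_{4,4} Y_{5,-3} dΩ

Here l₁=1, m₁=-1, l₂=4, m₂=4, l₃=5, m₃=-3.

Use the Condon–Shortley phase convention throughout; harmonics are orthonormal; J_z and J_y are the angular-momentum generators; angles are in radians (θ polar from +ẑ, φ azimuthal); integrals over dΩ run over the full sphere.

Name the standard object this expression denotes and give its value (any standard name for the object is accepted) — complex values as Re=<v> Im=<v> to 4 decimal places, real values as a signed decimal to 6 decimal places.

This is a Gaunt coefficient — the integral of a triple product of spherical harmonics over the sphere.
m-sum 0 ✓  L=10 even ✓  3≤5≤5 ✓
Π(2lᵢ+1) = 3×9×11 = 297
triangle coeff Δ(1,4,5) = 1/495
Σ_t [0,0]: t=0:+1/576 = 1/576
(3j)²=5/99 [(1 4 5; 0 0 0)], sign=-1
Σ_t [0,0]: t=0:+1/80640 = 1/80640
(3j)²=1/495 [(1 4 5; -1 4 -3)], sign=+1
⇒ 4πI² = 1/33
I = (-1)√(1/33/(4π)) = -0.04910640

Gaunt coefficient, -0.049106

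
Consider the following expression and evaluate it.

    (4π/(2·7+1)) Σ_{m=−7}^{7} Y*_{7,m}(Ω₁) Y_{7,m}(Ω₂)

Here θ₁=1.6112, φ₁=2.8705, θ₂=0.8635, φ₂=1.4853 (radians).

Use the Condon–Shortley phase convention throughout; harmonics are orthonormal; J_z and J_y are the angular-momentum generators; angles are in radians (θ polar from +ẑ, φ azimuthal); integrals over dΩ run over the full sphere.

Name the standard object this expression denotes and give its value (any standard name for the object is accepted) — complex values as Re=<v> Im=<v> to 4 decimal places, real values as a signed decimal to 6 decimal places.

This sum is the spherical-harmonic addition theorem: it equals the Legendre polynomial P_l(cos γ) of the angle γ between the two directions.
Addition theorem: P_7(cos γ) = (4π/15) Σ_m Y*_{lm}(Ω₁) Y_{lm}(Ω₂), m = −7…7:
  m=-7: (0.159630, 0.470868) × (-0.041304, 0.060572) = (-0.035114, -0.009780)  (running Σ = (-0.035114, -0.009780))
  m=-6: (0.004191, 0.075088) × (-0.204312, -0.115084) = (0.007785, -0.015824)  (running Σ = (-0.027329, -0.025603))
  m=-5: (0.076427, -0.349422) × (0.173275, -0.380342) = (-0.119657, -0.089615)  (running Σ = (-0.146986, -0.115218))
  m=-4: (0.041142, -0.077802) × (0.373244, 0.132865) = (0.025693, -0.023573)  (running Σ = (-0.121293, -0.138791))
  m=-3: (-0.219360, 0.231946) × (-0.007714, 0.029412) = (-0.005130, -0.008241)  (running Σ = (-0.126423, -0.147032))
  m=-2: (-0.080101, 0.048253) × (0.344503, 0.059488) = (-0.030466, 0.011858)  (running Σ = (-0.156889, -0.135173))
  m=-1: (0.293992, -0.081711) × (-0.016390, 0.191232) = (0.010807, 0.057560)  (running Σ = (-0.146081, -0.077613))
  m=0: (0.095124, -0.000000) × (0.299451, 0.000000) = (0.028485, 0.000000)  (running Σ = (-0.117596, -0.077613))
  m=1: (-0.293992, -0.081711) × (0.016390, 0.191232) = (0.010807, -0.057560)  (running Σ = (-0.106789, -0.135173))
  m=2: (-0.080101, -0.048253) × (0.344503, -0.059488) = (-0.030466, -0.011858)  (running Σ = (-0.137254, -0.147032))
  m=3: (0.219360, 0.231946) × (0.007714, 0.029412) = (-0.005130, 0.008241)  (running Σ = (-0.142384, -0.138791))
  m=4: (0.041142, 0.077802) × (0.373244, -0.132865) = (0.025693, 0.023573)  (running Σ = (-0.116691, -0.115218))
  m=5: (-0.076427, -0.349422) × (-0.173275, -0.380342) = (-0.119657, 0.089615)  (running Σ = (-0.236348, -0.025603))
  m=6: (0.004191, -0.075088) × (-0.204312, 0.115084) = (0.007785, 0.015824)  (running Σ = (-0.228563, -0.009780))
  m=7: (-0.159630, 0.470868) × (0.041304, 0.060572) = (-0.035114, 0.009780)  (running Σ = (-0.263677, 0.000000))
Total Σ_m = (-0.263677, 0.000000). Multiply by 0.837758: (-0.220898, 0.000000). P_7(cos γ) = -0.220898

Legendre polynomial (addition theorem), -0.220898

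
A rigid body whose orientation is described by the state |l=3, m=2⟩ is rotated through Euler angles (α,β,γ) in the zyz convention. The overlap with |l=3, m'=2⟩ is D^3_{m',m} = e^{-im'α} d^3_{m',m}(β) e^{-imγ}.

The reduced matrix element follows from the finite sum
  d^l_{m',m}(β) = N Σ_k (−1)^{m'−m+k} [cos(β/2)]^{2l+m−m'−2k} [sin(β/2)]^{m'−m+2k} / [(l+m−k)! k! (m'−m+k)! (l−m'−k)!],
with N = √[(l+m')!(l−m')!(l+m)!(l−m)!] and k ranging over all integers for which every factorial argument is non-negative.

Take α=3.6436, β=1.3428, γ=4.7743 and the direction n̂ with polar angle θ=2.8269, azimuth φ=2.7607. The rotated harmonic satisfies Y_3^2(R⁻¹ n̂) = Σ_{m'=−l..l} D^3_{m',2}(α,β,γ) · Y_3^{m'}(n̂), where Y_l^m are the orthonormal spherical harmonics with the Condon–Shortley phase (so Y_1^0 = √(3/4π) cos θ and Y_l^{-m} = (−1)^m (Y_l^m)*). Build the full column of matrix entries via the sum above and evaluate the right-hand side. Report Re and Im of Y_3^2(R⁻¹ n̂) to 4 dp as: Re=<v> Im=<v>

Need the full column D^3_{m',2} for m'=−3..3 at α=3.6436, β=1.3428, γ=4.7743.
cos(β/2)=0.782952, sin(β/2)=0.622083
d^3_{-3,2}: single k=5 term ⇒ +0.178670;  D = +0.033497+0.175502i
d^3_{-2,2}: k∈[4..5] ⇒ +0.459021 -0.057955 = +0.401066;  D = -0.255480-0.309166i
d^3_{-1,2}: k∈[3..4] ⇒ +0.730767 -0.230662 = +0.500105;  D = +0.464766+0.184656i
d^3_{0,2}: k∈[2..3] ⇒ +0.796519 -0.502832 = +0.293687;  D = -0.291439+0.036272i
d^3_{1,2}: k∈[1..2] ⇒ +0.578792 -0.730767 = -0.151975;  D = -0.123173+0.089022i
d^3_{2,2}: k∈[0..1] ⇒ +0.230361 -0.727119 = -0.496758;  D = +0.212918-0.448815i
d^3_{3,2}: single k=0 term ⇒ -0.448330;  D = +0.026458+0.447549i
Y_3^{m'}(θ=2.8269,φ=2.7607) and Σ D·Y over m':
  (+0.0335+0.1755i)·(-0.0051-0.0113i)  (-0.2555-0.3092i)·(-0.0674-0.0643i)  (+0.4648+0.1847i)·(-0.3270-0.1309i)  (-0.2914+0.0363i)·(-0.5397+0.0000i)  (-0.1232+0.0890i)·(+0.3270-0.1309i)  (+0.2129-0.4488i)·(-0.0674+0.0643i)  (+0.0265+0.4475i)·(+0.0051-0.0113i)
Y_3^2(R⁻¹ n̂) = +0.019709-0.013685i

Re=0.0197 Im=-0.0137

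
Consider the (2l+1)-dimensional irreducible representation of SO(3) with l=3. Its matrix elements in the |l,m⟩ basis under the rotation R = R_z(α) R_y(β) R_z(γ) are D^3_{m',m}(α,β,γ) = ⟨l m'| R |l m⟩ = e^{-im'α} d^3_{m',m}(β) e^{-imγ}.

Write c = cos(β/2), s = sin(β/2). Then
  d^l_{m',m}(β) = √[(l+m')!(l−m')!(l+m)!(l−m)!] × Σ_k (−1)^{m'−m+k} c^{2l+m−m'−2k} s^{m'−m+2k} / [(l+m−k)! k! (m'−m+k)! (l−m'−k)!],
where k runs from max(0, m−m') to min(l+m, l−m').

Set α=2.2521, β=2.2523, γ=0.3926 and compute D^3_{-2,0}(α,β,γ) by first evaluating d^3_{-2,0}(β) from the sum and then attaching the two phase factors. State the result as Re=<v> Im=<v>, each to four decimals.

First d^3_{-2,0}(β=2.2523), then the phase factors e^{-i(-2)α} and e^{-i(0)γ}:
With c≡cos(β/2)=0.430139 and s≡sin(β/2)=0.902763, N=[1·120·6·6]^{1/2}=65.726707
k: max(0,(0)−(-2))=2 … min(3+(0),3−(-2))=3
  k=2: (−1)^0·65.7267/(12)·0.4301^4·0.9028^2 = +0.152806
  k=3: (−1)^1·65.7267/(12)·0.4301^2·0.9028^4 = -0.673089
d^3_{-2,0}(2.2523) = +0.152806 -0.673089 = -0.520282
Attach z-rotation phases: D = e^{-i(-2)(2.2521)}·(-0.520282)·e^{-i(0)(0.3926)} = +0.107536+0.509048i

Re=0.1075 Im=0.5090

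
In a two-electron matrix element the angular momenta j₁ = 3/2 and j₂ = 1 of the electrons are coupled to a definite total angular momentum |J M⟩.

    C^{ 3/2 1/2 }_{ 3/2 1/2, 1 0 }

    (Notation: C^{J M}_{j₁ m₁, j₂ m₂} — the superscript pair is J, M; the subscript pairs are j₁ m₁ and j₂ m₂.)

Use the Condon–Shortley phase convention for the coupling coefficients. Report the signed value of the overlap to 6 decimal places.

triangle: 1!×2!×1!/5! = 2/120
(j±m)!: 2!×1!×1!×1!×2!×1! = 4
prefactor² = (2J+1)×Δ×N² = 4/15
  k=0: +1/(0!×1!×1!×1!×1!×0!) = 1
  k=1: −1/(1!×0!×0!×0!×2!×1!) = -1/2
Σ = 1/2  ⇒  CG² = 4/15×(1/2)² = 1/15
CG = +√(1/15) = +0.258199

+√(1/15) ≈ +0.258199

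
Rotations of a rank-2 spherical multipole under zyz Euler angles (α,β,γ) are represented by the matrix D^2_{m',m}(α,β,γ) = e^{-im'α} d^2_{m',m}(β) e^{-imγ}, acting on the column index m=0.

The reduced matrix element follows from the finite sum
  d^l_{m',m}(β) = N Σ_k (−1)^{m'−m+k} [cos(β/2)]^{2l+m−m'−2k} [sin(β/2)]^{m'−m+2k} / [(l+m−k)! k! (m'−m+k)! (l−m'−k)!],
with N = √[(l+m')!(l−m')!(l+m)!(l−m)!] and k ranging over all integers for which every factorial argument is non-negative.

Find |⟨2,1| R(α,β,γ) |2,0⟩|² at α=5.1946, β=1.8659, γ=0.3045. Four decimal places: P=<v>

Split into d^2_{1,0}(β=1.8659) × two z-phases.
Half-angle: c=0.595467, s=0.803380. N=√(6·1·2·2)=4.898979
Admissible k: 0..1 (factorial args all ≥0)
  k=0: (−1)^1·4.8990/(2)·0.5955^3·0.8034^1 = -0.415498
  k=1: (−1)^2·4.8990/(2)·0.5955^1·0.8034^3 = +0.756304
d^2_{1,0}(1.8659) = -0.415498 +0.756304 = +0.340806
|D^2_{1,0}|² = |d^2_{1,0}(β)|² = (+0.340806)² = 0.116148 (the z-rotation phases have unit modulus)

P=0.1161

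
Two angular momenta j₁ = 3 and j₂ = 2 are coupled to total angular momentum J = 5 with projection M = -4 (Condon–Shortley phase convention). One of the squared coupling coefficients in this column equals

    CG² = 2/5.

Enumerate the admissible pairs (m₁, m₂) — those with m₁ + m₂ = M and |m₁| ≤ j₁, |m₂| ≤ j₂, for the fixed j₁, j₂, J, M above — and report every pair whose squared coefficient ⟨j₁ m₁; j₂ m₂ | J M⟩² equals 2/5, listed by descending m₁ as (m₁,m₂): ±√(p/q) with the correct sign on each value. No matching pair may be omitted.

(-3,-1): +√(2/5)

Admissible pairs with m₁+m₂ = M = -4: (-3,-1), (-2,-2)
  (m₁,m₂)=(-2,-2): CG² = 3/5, CG = +√(3/5)
  (m₁,m₂)=(-3,-1): CG² = 2/5, CG = +√(2/5)   ← matches the target
Pairs with CG² = 2/5: (-3,-1): +√(2/5)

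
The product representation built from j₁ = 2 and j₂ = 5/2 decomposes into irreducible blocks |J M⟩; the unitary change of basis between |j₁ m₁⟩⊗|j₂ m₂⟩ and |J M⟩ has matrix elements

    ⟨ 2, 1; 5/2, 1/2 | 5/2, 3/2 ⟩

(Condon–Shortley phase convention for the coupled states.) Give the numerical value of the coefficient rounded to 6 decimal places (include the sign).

triangle: 2!×2!×3!/8! = 24/40320
(j±m)!: 3!×1!×3!×2!×4!×1! = 1728
prefactor² = (2J+1)×Δ×N² = 216/35
  k=0: +1/(0!×2!×1!×3!×1!×0!) = 1/12
  k=1: −1/(1!×1!×0!×2!×2!×1!) = -1/4
Σ = -1/6  ⇒  CG² = 216/35×(-1/6)² = 6/35
CG = −√(6/35) = -0.414039

-0.414039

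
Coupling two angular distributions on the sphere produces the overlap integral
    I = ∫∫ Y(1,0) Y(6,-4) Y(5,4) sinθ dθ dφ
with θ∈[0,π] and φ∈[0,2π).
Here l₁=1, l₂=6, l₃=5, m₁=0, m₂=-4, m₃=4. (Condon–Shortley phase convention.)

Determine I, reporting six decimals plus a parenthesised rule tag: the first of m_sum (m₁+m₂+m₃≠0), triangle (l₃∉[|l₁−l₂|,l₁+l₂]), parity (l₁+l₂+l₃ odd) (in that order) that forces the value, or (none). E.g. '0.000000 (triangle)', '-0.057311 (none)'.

m-sum 0 ✓  L=12 even ✓  5≤5≤7 ✓
Π(2lᵢ+1) = 3×13×11 = 429
triangle coeff Δ(1,6,5) = 1/858
Σ_t [1,1]: t=1:−1/14400 = -1/14400
(3j)²=6/143 [(1 6 5; 0 0 0)], sign=+1
Σ_t [1,1]: t=1:−1/362880 = -1/362880
(3j)²=10/429 [(1 6 5; 0 -4 4)], sign=+1
⇒ 4πI² = 60/143
I = (+1)√(60/143/(4π)) = 0.18272698
No selection rule forces the value: the integral is nonzero (none).

0.182727 (none)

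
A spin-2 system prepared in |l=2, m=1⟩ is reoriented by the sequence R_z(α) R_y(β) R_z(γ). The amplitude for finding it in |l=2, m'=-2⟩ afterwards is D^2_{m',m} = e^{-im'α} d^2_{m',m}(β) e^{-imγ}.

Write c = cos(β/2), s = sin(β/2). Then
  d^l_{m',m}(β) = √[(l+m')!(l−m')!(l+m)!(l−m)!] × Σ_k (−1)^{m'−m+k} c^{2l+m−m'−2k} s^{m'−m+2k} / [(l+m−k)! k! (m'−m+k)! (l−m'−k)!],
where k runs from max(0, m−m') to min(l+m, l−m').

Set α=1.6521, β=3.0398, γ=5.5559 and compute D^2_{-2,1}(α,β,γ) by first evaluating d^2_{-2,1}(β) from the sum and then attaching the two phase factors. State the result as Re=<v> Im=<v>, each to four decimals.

D^2_{-2,1}(1.6521,3.0398,5.5559) = e^{-i·-2·1.6521}·d^2_{-2,1}(3.0398)·e^{-i·1·5.5559}. Compute d first:
Half-angle: c=0.050874, s=0.998705. N=√(1·24·6·1)=12.000000
k: max(0,(1)−(-2))=3 … min(2+(1),2−(-2))=3
  k=3: (−1)^0·12.0000/(6)·0.0509^1·0.9987^3 = +0.101354
d^2_{-2,1}(3.0398) = +0.101354
Phases: e^{-i·(-2)·1.6521}=-0.986809-0.161892i, e^{-i·(1)·5.5559}=+0.746982+0.664844i ⇒ D=-0.063802-0.078752i

Re=-0.0638 Im=-0.0788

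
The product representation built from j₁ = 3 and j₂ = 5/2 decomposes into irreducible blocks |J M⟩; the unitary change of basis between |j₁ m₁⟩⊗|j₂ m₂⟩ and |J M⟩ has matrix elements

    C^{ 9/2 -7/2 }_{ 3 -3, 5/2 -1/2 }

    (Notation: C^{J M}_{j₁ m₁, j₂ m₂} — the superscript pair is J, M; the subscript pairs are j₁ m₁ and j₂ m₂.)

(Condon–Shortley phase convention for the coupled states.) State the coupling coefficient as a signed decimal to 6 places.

−√(16/33) = -0.696311

triangle: 1!×5!×4!/11! = 2880/39916800
(j±m)!: 0!×6!×2!×3!×1!×8! = 348364800
prefactor² = (2J+1)×Δ×N² = 2764800/11
  k=1: −1/(1!×0!×5!×1!×0!×3!) = -1/720
Σ = -1/720  ⇒  CG² = 2764800/11×(-1/720)² = 16/33
CG = −√(16/33) = -0.696311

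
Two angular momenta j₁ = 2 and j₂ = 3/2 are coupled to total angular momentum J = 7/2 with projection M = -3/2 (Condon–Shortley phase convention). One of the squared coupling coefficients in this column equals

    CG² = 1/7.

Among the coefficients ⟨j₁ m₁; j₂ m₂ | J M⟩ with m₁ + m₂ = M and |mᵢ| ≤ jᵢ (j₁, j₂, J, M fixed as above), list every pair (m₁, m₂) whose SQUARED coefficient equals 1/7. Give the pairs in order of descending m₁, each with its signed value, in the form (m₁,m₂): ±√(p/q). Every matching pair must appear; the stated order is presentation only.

(-2,1/2): +√(1/7)

Admissible pairs with m₁+m₂ = M = -3/2: (-2,1/2), (-1,-1/2), (0,-3/2)
  (m₁,m₂)=(0,-3/2): CG² = 2/7, CG = +√(2/7)
  (m₁,m₂)=(-1,-1/2): CG² = 4/7, CG = +√(4/7)
  (m₁,m₂)=(-2,1/2): CG² = 1/7, CG = +√(1/7)   ← matches the target
Pairs with CG² = 1/7: (-2,1/2): +√(1/7)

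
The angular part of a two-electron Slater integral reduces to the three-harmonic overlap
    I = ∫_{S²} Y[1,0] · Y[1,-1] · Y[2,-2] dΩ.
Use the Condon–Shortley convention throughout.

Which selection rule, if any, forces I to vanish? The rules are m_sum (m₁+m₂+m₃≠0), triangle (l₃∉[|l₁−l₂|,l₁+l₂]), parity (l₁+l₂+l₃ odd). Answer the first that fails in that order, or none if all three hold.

azimuthal sum: 0 − 1 − 2 = -3  ✗
0 ≤ 2 ≤ 2 (triangle on l)
L = 1 + 1 + 2 = 4 (even)

m_sum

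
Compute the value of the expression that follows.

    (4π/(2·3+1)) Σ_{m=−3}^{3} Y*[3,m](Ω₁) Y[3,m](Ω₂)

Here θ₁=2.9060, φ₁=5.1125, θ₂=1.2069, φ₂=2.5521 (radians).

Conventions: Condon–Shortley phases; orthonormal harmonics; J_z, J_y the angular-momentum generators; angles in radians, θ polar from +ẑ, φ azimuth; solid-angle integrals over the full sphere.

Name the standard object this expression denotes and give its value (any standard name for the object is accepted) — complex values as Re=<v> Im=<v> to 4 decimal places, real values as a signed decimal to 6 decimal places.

This sum is the spherical-harmonic addition theorem: it equals the Legendre polynomial P_l(cos γ) of the angle γ between the two directions.
Expand P_3 via completeness: Σ_{m} conj(Y_{3,m}) at Ω₁ times Y_{3,m} at Ω₂ —
  m=-3: Y*=-0.004946+0.001921i  Y=+0.066875-0.333879i  product +0.000311+0.001780i
  m=-2: Y*=+0.037714+0.038849i  Y=+0.121304+0.293592i  product -0.006831+0.015785i
  m=-1: Y*=+0.109531-0.258986i  Y=+0.092036+0.061555i  product +0.026023-0.017094i
  m=+0: Y*=-0.626882-0.000000i  Y=-0.314334+0.000000i  product +0.197050+0.000000i
  m=+1: Y*=-0.109531-0.258986i  Y=-0.092036+0.061555i  product +0.026023+0.017094i
  m=+2: Y*=+0.037714-0.038849i  Y=+0.121304-0.293592i  product -0.006831-0.015785i
  m=+3: Y*=+0.004946+0.001921i  Y=-0.066875-0.333879i  product +0.000311-0.001780i
Accumulated sum +0.236055-0.000000i; after 4π/(2l+1) scaling, +0.423765-0.000000i ⇒ P_3 = 0.423765

Legendre polynomial (addition theorem), +0.423765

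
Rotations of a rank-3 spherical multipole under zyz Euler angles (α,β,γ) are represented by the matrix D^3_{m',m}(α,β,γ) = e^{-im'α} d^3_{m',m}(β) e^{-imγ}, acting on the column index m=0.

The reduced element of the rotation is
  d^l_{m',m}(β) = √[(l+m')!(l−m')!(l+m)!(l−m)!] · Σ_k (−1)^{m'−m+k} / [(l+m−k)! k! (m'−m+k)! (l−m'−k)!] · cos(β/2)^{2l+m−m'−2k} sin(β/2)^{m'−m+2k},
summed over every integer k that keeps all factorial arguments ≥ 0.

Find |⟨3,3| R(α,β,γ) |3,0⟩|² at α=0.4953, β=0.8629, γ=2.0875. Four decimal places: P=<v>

First d^3_{3,0}(β=0.8629), then the phase factors e^{-i(3)α} and e^{-i(0)γ}:
Half-angle: c=0.908360, s=0.418188. N=√(720·1·6·6)=160.996894
The bounds max(0,m−m')=0 and min(l+m,l−m')=0 give 1 term
  k=0: (−1)^3·160.9969/(36)·0.9084^3·0.4182^3 = -0.245135
d^3_{3,0}(0.8629) = -0.245135
|D^3_{3,0}|² = |d^3_{3,0}(β)|² = (-0.245135)² = 0.060091 (the z-rotation phases have unit modulus)

P=0.0601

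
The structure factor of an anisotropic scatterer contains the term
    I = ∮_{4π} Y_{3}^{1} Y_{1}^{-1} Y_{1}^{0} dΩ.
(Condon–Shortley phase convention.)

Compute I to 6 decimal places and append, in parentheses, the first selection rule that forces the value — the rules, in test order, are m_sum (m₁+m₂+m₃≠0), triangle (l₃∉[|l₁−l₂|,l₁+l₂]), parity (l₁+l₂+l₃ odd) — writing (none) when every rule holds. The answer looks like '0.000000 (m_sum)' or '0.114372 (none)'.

0.000000 (triangle)

|3−1|≤1≤3+1 violated ⇒ I = 0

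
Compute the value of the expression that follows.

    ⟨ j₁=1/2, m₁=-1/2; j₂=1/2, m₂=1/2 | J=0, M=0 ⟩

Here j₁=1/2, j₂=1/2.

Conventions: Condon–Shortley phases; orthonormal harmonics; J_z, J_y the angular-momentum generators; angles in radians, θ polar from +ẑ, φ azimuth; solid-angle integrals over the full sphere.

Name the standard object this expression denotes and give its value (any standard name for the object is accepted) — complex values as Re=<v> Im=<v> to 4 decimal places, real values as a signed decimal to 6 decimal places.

Clebsch–Gordan coefficient, −√(1/2) ≈ -0.707107

This is a Clebsch–Gordan (vector-coupling) coefficient.
j₁+j₂−J=1  J+j₁−j₂=0  J−j₁+j₂=0  j₁+j₂+J+1=2
(j₁±m₁, j₂±m₂, J±M) = (0,1,1,0,0,0)
P² = 1/2
sum k=1..1:
  [1] −1/1 = -1
S = -1
C² = P²·S² = 1/2 ; C = -0.707107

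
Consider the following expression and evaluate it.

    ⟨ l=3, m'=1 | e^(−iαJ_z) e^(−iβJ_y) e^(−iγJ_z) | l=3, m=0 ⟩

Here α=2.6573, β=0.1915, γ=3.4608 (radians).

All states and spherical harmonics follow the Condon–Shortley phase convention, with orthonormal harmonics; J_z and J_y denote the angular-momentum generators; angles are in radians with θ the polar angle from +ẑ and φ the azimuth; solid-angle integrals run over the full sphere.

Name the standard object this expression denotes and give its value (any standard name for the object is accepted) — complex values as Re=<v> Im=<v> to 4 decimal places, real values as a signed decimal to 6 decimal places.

Wigner D-matrix element, Re=0.2785 Im=0.1465

This is a Wigner D-matrix element — the rotation-matrix element ⟨l m'| R(α,β,γ) |l m⟩ in the angular-momentum basis.
Split into d^3_{1,0}(β=0.1915) × two z-phases.
Half-angle: c=0.995419, s=0.095604. N=√(24·2·6·6)=41.569219
Admissible k: 0..2 (factorial args all ≥0)
  k=0: (−1)^1·41.5692/(12)·0.9954^5·0.0956^1 = -0.323665
  k=1: (−1)^2·41.5692/(4)·0.9954^3·0.0956^3 = +0.008957
  k=2: (−1)^3·41.5692/(12)·0.9954^1·0.0956^5 = -0.000028
d^3_{1,0}(0.1915) = -0.323665 +0.008957 -0.000028 = -0.314736
Phases: e^{-i·(1)·2.6573}=-0.885004-0.465582i, e^{-i·(0)·3.4608}=+1.000000+0.000000i ⇒ D=+0.278543+0.146536i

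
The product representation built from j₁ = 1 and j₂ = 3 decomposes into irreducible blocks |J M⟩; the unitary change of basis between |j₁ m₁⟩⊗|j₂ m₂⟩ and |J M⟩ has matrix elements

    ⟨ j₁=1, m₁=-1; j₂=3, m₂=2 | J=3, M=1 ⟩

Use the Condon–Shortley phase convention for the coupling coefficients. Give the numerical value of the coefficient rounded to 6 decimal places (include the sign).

j₁+j₂−J=1  J+j₁−j₂=1  J−j₁+j₂=5  j₁+j₂+J+1=8
(j₁±m₁, j₂±m₂, J±M) = (0,2,5,1,4,2)
P² = 240
sum k=1..1:
  [1] −1/24 = -1/24
S = -1/24
C² = P²·S² = 5/12 ; C = -0.645497

−√(5/12) = -0.645497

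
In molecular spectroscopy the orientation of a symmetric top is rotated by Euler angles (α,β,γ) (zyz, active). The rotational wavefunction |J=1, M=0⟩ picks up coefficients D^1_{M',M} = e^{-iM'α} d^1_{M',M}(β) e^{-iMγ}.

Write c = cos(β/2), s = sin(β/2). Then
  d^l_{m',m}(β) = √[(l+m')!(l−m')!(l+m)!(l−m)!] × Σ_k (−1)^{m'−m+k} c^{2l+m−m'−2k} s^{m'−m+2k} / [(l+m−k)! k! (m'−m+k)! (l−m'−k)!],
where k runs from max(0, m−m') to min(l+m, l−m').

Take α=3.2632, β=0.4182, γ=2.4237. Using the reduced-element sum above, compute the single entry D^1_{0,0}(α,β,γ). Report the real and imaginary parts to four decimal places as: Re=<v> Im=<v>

Re=0.9138 Im=0.0000

D^1_{0,0}(3.2632,0.4182,2.4237) = e^{-i·0·3.2632}·d^1_{0,0}(0.4182)·e^{-i·0·2.4237}. Compute d first:
c=cos(0.418200/2)=0.978218, s=sin(0.418200/2)=0.207580; N=√[1·1·1·1]=1.000000
k: max(0,(0)−(0))=0 … min(1+(0),1−(0))=1
  k=0: (−1)^0·1.0000/(1)·0.9782^2·0.2076^0 = +0.956911
  k=1: (−1)^1·1.0000/(1)·0.9782^0·0.2076^2 = -0.043089
d^1_{0,0}(0.4182) = +0.956911 -0.043089 = +0.913821
Phases: e^{-i·(0)·3.2632}=+1.000000+0.000000i, e^{-i·(0)·2.4237}=+1.000000+0.000000i ⇒ D=+0.913821+0.000000i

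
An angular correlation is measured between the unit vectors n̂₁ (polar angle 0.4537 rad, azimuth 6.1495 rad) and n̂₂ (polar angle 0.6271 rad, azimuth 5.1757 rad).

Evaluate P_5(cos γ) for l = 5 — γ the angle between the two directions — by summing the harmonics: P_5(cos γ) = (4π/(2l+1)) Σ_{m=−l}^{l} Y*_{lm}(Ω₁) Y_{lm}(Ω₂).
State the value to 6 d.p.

-0.194485

Addition theorem: P_5(cos γ) = (4π/11) Σ_m Y*_{lm}(Ω₁) Y_{lm}(Ω₂), m = −5…5:
  term(m=-5) = (0.000038, -0.000239)   from Y*(Ω₁)=(0.005892, -0.004653), Y(Ω₂)=(0.023720, -0.021911)
  term(m=-4) = (-0.005002, -0.004694)   from Y*(Ω₁)=(0.041887, -0.024810), Y(Ω₂)=(-0.039273, -0.135326)
  term(m=-3) = (-0.061065, 0.013668)   from Y*(Ω₁)=(0.168166, -0.071309), Y(Ω₂)=(-0.336989, -0.061622)
  term(m=-2) = (-0.070046, 0.177014)   from Y*(Ω₁)=(0.401815, -0.110069), Y(Ω₂)=(-0.274409, 0.365367)
  term(m=-1) = (0.042740, 0.062878)   from Y*(Ω₁)=(0.472485, -0.063543), Y(Ω₂)=(0.071272, 0.142664)
  term(m=+0) = (0.016428, 0.000000)   from Y*(Ω₁)=(-0.045496, -0.000000), Y(Ω₂)=(-0.361089, 0.000000)
  term(m=+1) = (0.042740, -0.062878)   from Y*(Ω₁)=(-0.472485, -0.063543), Y(Ω₂)=(-0.071272, 0.142664)
  term(m=+2) = (-0.070046, -0.177014)   from Y*(Ω₁)=(0.401815, 0.110069), Y(Ω₂)=(-0.274409, -0.365367)
  term(m=+3) = (-0.061065, -0.013668)   from Y*(Ω₁)=(-0.168166, -0.071309), Y(Ω₂)=(0.336989, -0.061622)
  term(m=+4) = (-0.005002, 0.004694)   from Y*(Ω₁)=(0.041887, 0.024810), Y(Ω₂)=(-0.039273, 0.135326)
  term(m=+5) = (0.000038, 0.000239)   from Y*(Ω₁)=(-0.005892, -0.004653), Y(Ω₂)=(-0.023720, -0.021911)
Σ over m = (-0.170242, 0.000000); ×(4π/11) → (-0.194485, 0.000000). Real part: -0.194485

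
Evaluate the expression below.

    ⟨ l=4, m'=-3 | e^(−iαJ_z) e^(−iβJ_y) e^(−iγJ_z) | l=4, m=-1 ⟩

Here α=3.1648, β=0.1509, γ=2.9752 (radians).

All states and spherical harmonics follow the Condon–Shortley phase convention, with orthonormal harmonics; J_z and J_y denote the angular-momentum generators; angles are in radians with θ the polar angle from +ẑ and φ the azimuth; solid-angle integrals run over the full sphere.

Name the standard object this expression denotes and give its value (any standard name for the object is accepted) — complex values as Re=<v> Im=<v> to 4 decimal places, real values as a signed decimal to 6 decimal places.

This is a Wigner D-matrix element — the rotation-matrix element ⟨l m'| R(α,β,γ) |l m⟩ in the angular-momentum basis.
Split into d^4_{-3,-1}(β=0.1509) × two z-phases.
With c≡cos(β/2)=0.997155 and s≡sin(β/2)=0.075378, N=[1·5040·6·120]^{1/2}=1904.940944
The bounds max(0,m−m')=2 and min(l+m,l−m')=3 give 2 terms
  k=2: (−1)^0·1904.9409/(240)·0.9972^6·0.0754^2 = +0.044334
  k=3: (−1)^1·1904.9409/(144)·0.9972^4·0.0754^4 = -0.000422
d^4_{-3,-1}(0.1509) = +0.044334 -0.000422 = +0.043912
Phases: e^{-i·(-3)·3.1648}=-0.997577-0.069566i, e^{-i·(-1)·2.9752}=-0.986189+0.165626i ⇒ D=+0.043707-0.004243i

Wigner D-matrix element, Re=0.0437 Im=-0.0042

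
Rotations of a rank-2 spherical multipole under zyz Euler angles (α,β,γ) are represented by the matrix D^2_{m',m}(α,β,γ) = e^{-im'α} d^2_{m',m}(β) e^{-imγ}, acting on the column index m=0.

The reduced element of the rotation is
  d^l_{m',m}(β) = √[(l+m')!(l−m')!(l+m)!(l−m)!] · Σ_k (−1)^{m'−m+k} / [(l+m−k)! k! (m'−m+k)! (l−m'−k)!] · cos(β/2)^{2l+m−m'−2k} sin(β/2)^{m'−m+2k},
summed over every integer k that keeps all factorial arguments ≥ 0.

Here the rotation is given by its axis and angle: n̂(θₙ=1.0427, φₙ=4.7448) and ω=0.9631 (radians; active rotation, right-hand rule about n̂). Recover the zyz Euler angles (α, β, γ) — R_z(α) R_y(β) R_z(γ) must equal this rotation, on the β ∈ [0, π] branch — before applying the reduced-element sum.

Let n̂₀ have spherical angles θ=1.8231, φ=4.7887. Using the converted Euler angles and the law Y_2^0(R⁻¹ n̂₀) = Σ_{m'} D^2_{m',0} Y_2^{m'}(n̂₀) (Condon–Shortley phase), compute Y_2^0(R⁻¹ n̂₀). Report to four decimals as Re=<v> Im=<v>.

Axis–angle → zyz. n̂ = (sinθₙcosφₙ, sinθₙsinφₙ, cosθₙ) = (+0.027991, -0.863314, +0.503890), ω = 0.9631.
R = I cosω + sinω [n̂]ₓ + (1−cosω) n̂n̂ᵀ gives
  R = [+0.571314, -0.424043, -0.702700; +0.403309, +0.890733, -0.209611; +0.714802, -0.163652, +0.679909]
β = atan2(√(R₁₃²+R₂₃²), R₃₃) = 0.823158; α = atan2(R₂₃, R₁₃) mod 2π = 3.431483; γ = atan2(R₃₂, −R₃₁) mod 2π = 3.366661
Need the full column D^2_{m',0} for m'=−2..2 at α=3.4315, β=0.8232, γ=3.3667.
cos(β/2)=0.916490, sin(β/2)=0.400057
d^2_{-2,0}: single k=2 term ⇒ +0.329287;  D = +0.275476+0.180397i
d^2_{-1,0}: k∈[1..2] ⇒ +0.754364 -0.143737 = +0.610627;  D = -0.585149-0.174546i
d^2_{0,0}: k∈[0..2] ⇒ +0.705523 -0.537724 +0.025615 = +0.193414;  D = +0.193414+0.000000i
d^2_{1,0}: k∈[0..1] ⇒ -0.754364 +0.143737 = -0.610627;  D = +0.585149-0.174546i
d^2_{2,0}: single k=0 term ⇒ +0.329287;  D = +0.275476-0.180397i
Y_2^{m'}(θ=1.8231,φ=4.7887) and Σ D·Y over m':
  (+0.2755+0.1804i)·(-0.3580+0.0551i)  (-0.5851-0.1745i)·(-0.0142-0.1862i)  (+0.1934+0.0000i)·(-0.2564+0.0000i)  (+0.5851-0.1745i)·(+0.0142-0.1862i)  (+0.2755-0.1804i)·(-0.3580-0.0551i)
Y_2^0(R⁻¹ n̂) = -0.315042+0.000000i

Re=-0.3150 Im=0.0000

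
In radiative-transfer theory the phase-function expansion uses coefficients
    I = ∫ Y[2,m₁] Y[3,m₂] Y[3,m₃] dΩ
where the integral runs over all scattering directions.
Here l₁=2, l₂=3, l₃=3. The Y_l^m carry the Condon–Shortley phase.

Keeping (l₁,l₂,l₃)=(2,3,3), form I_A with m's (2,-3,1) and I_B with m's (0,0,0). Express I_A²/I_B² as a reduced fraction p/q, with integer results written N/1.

5/8

Same 2,3,3: normalisation and zero-m 3j drop out of the ratio.
A: Δ: 2! 2! 4! / 9! → 1/3780; sum: t=0:+1/96 = 1/96; 3j²(2 3 3; 2 -3 1) = Δ·Π!·Σ² = 1/42  (sign +1)
B: Δ: 2! 2! 4! / 9! → 1/3780; sum: t=0:+1/24 t=1:−1/4 t=2:+1/24 = -1/6; 3j²(2 3 3; 0 0 0) = Δ·Π!·Σ² = 4/105  (sign +1)
I_A²/I_B² = (1/42)/(4/105) = 5/8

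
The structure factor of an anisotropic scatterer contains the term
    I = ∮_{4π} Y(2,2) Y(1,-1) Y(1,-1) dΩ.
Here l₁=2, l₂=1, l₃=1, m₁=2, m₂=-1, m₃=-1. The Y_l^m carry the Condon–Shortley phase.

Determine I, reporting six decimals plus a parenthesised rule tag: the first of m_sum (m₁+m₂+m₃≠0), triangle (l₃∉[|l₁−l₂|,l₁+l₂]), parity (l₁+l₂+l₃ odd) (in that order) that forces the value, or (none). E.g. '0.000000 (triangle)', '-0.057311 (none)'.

0.309019 (none)

Checks pass: Σm=0; 4 even; l₃=1∈[1,3].
(2·2+1)(2·1+1)(2·1+1) = 45
Δ: 2! 2! 0! / 5! → 1/30
sum: t=1:−1/1 = -1/1
3j²(2 1 1; 0 0 0) = Δ·Π!·Σ² = 2/15  (sign +1)
sum: t=0:+1/4 = 1/4
3j²(2 1 1; 2 -1 -1) = Δ·Π!·Σ² = 1/5  (sign +1)
combine: 4πI² = 45·2/15·1/5 = 6/5
take √, sign +1: I = 0.30901936
No selection rule forces the value: the integral is nonzero (none).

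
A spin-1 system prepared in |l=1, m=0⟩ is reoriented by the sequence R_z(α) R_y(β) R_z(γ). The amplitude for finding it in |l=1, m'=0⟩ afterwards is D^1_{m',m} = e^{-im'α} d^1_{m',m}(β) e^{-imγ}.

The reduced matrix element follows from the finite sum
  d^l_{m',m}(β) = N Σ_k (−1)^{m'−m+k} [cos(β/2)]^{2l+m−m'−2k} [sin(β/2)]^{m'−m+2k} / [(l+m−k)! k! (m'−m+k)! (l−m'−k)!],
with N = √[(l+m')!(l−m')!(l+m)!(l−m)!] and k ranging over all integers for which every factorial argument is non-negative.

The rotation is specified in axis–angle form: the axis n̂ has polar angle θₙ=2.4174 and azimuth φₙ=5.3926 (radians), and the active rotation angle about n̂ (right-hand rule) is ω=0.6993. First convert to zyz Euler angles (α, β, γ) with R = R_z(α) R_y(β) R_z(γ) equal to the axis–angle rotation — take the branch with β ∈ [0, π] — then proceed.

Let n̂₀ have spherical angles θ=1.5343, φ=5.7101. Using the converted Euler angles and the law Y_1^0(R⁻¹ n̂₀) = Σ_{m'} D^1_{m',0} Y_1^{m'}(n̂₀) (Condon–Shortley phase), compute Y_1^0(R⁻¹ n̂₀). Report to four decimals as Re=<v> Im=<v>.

Axis–angle → zyz. n̂ = (sinθₙcosφₙ, sinθₙsinφₙ, cosθₙ) = (+0.416704, -0.515078, -0.749035), ω = 0.6993.
R = I cosω + sinω [n̂]ₓ + (1−cosω) n̂n̂ᵀ gives
  R = [+0.806048, +0.431764, -0.404805; -0.532516, +0.827562, -0.177672; +0.258289, +0.358777, +0.896976]
β = atan2(√(R₁₃²+R₂₃²), R₃₃) = 0.457915; α = atan2(R₂₃, R₁₃) mod 2π = 3.555184; γ = atan2(R₃₂, −R₃₁) mod 2π = 2.194762
Need the full column D^1_{m',0} for m'=−1..1 at α=3.5552, β=0.4579, γ=2.1948.
cos(β/2)=0.973903, sin(β/2)=0.226963
d^1_{-1,0}: single k=1 term ⇒ +0.312597;  D = -0.286240-0.125633i
d^1_{0,0}: k∈[0..1] ⇒ +0.948488 -0.051512 = +0.896976;  D = +0.896976+0.000000i
d^1_{1,0}: single k=0 term ⇒ -0.312597;  D = +0.286240-0.125633i
Y_1^{m'}(θ=1.5343,φ=5.7101) and Σ D·Y over m':
  (-0.2862-0.1256i)·(+0.2901+0.1872i)  (+0.8970+0.0000i)·(+0.0178+0.0000i)  (+0.2862-0.1256i)·(-0.2901+0.1872i)
Y_1^0(R⁻¹ n̂) = -0.103046+0.000000i

Re=-0.1030 Im=0.0000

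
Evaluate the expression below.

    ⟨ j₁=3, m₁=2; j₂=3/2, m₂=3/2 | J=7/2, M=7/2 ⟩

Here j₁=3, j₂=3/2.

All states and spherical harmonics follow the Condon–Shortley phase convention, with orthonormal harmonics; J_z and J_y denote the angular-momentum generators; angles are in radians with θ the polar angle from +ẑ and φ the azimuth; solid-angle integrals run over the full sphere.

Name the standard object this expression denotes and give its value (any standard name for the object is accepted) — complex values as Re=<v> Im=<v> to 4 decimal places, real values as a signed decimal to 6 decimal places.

This is a Clebsch–Gordan (vector-coupling) coefficient.
√[8·1!5!2!/9! · 5!1!3!0!7!0!] = √(19200)
  +(−1)^1/∏(1,0,0,2,5,0)! = -1/240  (running -1/240)
⟨..|..⟩ = √(19200)·(-1/240) = -0.577350

Clebsch–Gordan coefficient, −√(1/3) ≈ -0.577350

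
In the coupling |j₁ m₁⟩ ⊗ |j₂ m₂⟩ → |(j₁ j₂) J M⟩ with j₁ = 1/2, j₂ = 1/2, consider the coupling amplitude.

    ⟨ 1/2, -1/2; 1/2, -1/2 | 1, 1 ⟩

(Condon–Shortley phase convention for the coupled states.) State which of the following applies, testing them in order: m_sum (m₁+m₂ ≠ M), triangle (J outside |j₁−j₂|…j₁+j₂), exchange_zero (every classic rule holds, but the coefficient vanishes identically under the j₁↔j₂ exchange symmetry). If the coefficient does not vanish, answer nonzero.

m-sum: m₁+m₂ = -1/2+(-1/2) = -1, M = 1  ✗ ⇒ coefficient is 0

m_sum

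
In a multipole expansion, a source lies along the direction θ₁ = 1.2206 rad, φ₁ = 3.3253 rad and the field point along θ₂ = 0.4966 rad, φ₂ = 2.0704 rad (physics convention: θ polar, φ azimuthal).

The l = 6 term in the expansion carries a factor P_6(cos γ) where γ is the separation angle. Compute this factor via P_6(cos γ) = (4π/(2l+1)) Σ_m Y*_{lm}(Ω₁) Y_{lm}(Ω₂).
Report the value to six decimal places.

0.325186

Expand P_6 via completeness: Σ_{m} conj(Y_{6,m}) at Ω₁ times Y_{6,m} at Ω₂ —
  term(m=-6) = 0.00060 + 0.00178j   from Y*(Ω₁)=0.14983 + 0.29603j, Y(Ω₂)=0.00559 + 0.00081j
  term(m=-5) = 0.01516 - 0.00013j   from Y*(Ω₁)=-0.25481 - 0.33362j, Y(Ω₂)=-0.02167 + 0.02889j
  term(m=-4) = 0.00341 - 0.01076j   from Y*(Ω₁)=0.06074 + 0.05489j, Y(Ω₂)=-0.05720 - 0.12551j
  term(m=-3) = 0.08742 + 0.06282j   from Y*(Ω₁)=0.26906 + 0.16538j, Y(Ω₂)=0.33996 + 0.02451j
  term(m=-2) = 0.07717 - 0.05648j   from Y*(Ω₁)=-0.17740 - 0.06828j, Y(Ω₂)=-0.27215 + 0.42311j
  term(m=-1) = 0.02096 + 0.06412j   from Y*(Ω₁)=-0.25140 - 0.04671j, Y(Ω₂)=-0.12638 - 0.23155j
  term(m=+0) = -0.07303 + 0.00000j   from Y*(Ω₁)=0.21433 + 0.00000j, Y(Ω₂)=-0.34072 + 0.00000j
  term(m=+1) = 0.02096 - 0.06412j   from Y*(Ω₁)=0.25140 - 0.04671j, Y(Ω₂)=0.12638 - 0.23155j
  term(m=+2) = 0.07717 + 0.05648j   from Y*(Ω₁)=-0.17740 + 0.06828j, Y(Ω₂)=-0.27215 - 0.42311j
  term(m=+3) = 0.08742 - 0.06282j   from Y*(Ω₁)=-0.26906 + 0.16538j, Y(Ω₂)=-0.33996 + 0.02451j
  term(m=+4) = 0.00341 + 0.01076j   from Y*(Ω₁)=0.06074 - 0.05489j, Y(Ω₂)=-0.05720 + 0.12551j
  term(m=+5) = 0.01516 + 0.00013j   from Y*(Ω₁)=0.25481 - 0.33362j, Y(Ω₂)=0.02167 + 0.02889j
  term(m=+6) = 0.00060 - 0.00178j   from Y*(Ω₁)=0.14983 - 0.29603j, Y(Ω₂)=0.00559 - 0.00081j
Total Σ_m = 0.33641 + 0.00000j. Multiply by 0.966644: 0.32519 + 0.00000j. P_6(cos γ) = 0.325186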